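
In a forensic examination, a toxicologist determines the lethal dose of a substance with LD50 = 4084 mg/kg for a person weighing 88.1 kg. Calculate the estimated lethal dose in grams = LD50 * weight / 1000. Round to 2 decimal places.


Lethal dose calculation:
Lethal dose = LD50 * body_weight / 1000
= 4084 * 88.1 / 1000
= 359800.4 / 1000
= 359.80 g

359.80


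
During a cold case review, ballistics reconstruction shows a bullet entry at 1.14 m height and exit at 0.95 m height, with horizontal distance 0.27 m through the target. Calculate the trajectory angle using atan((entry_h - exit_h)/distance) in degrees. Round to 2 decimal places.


Bullet trajectory angle:
Height difference = 1.14 - 0.95 = 0.19 m
angle = atan(0.19 / 0.27)
angle = atan(0.703704)
angle = 35.13 degrees

35.13


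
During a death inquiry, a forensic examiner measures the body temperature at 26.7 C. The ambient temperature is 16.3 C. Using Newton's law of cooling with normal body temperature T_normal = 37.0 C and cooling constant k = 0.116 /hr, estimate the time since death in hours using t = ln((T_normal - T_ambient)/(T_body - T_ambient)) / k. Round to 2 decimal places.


Using Newton's law of cooling:
t = ln((T_normal - T_ambient) / (T_body - T_ambient)) / k
T_normal - T_ambient = 20.7
T_body - T_ambient = 10.4
Ratio = 1.990385
ln(ratio) = 0.688328
t = 0.688328 / 0.116 = 5.93 hours

5.93


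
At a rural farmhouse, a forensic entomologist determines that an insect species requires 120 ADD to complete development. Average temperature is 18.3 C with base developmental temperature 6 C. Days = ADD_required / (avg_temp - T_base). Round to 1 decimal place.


Insect development time:
Effective temperature = avg_temp - T_base = 18.3 - 6 = 12.3 C
Days = ADD / effective_temp = 120 / 12.3 = 9.8 days

9.8


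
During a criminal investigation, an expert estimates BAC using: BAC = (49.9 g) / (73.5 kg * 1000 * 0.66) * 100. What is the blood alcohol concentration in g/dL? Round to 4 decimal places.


Applying the Widmark formula:
BAC = (dose_g / (body_wt * 1000 * r)) * 100
Denominator = 73.5 * 1000 * 0.66 = 48510
BAC = (49.9 / 48510) * 100
BAC = 0.1029 g/dL

0.1029


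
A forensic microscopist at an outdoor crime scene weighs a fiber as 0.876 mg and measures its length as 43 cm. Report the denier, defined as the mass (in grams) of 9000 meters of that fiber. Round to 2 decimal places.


Denier calculation:
Mass in grams = 0.876 mg / 1000 = 0.000876 g
Length in meters = 43 cm / 100 = 0.43 m
Linear density = mass / length = 0.000876 / 0.43 = 0.00203721 g/m
Denier = (g/m) * 9000 = 0.00203721 * 9000 = 18.33

18.33


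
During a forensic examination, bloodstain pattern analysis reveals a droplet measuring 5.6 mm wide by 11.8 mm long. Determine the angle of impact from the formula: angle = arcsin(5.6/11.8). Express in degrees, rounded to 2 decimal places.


Blood spatter impact angle calculation:
width / length = 5.6 / 11.8 = 0.474576
angle = arcsin(0.474576)
angle = 28.33 degrees

28.33


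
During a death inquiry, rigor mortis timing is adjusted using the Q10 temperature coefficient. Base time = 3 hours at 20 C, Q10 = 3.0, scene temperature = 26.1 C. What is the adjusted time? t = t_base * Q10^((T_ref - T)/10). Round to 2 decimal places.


Rigor mortis time adjustment:
Exponent = (T_ref - T_actual) / 10 = (20 - 26.1) / 10 = -0.61
Q10 factor = 3.0^-0.61 = 0.51163
t_adjusted = 3 * 0.51163 = 1.53 hours

1.53


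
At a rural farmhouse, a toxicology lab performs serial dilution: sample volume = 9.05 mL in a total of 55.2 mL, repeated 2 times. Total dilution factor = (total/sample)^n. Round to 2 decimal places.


Dilution factor calculation:
Single dilution = V_total / V_sample = 55.2 / 9.05 ≈ 6.099448
Number of dilutions = 2
Total DF = (55.2 / 9.05)^2 (full precision, rounded at the end) = 37.20

37.20


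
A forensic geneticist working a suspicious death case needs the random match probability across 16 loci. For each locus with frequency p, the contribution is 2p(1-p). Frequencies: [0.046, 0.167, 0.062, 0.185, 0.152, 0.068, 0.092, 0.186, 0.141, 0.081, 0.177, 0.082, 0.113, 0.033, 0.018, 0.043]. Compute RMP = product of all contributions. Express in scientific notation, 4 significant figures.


Computing RMP for 16 loci:
Locus 1: 2 * 0.046 * 0.954 = 0.087768
Locus 2: 2 * 0.167 * 0.833 = 0.278222
Locus 3: 2 * 0.062 * 0.938 = 0.116312
Locus 4: 2 * 0.185 * 0.815 = 0.30155
Locus 5: 2 * 0.152 * 0.848 = 0.257792
Locus 6: 2 * 0.068 * 0.932 = 0.126752
Locus 7: 2 * 0.092 * 0.908 = 0.167072
Locus 8: 2 * 0.186 * 0.814 = 0.302808
Locus 9: 2 * 0.141 * 0.859 = 0.242238
Locus 10: 2 * 0.081 * 0.919 = 0.148878
Locus 11: 2 * 0.177 * 0.823 = 0.291342
Locus 12: 2 * 0.082 * 0.918 = 0.150552
Locus 13: 2 * 0.113 * 0.887 = 0.200462
Locus 14: 2 * 0.033 * 0.967 = 0.063822
Locus 15: 2 * 0.018 * 0.982 = 0.035352
Locus 16: 2 * 0.043 * 0.957 = 0.082302
RMP = 8.337e-14

8.337e-14


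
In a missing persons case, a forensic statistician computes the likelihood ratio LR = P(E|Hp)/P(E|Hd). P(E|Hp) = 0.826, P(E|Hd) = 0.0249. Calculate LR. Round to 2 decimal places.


Likelihood ratio calculation:
LR = P(E|Hp) / P(E|Hd)
LR = 0.826 / 0.0249
LR = 33.17

33.17


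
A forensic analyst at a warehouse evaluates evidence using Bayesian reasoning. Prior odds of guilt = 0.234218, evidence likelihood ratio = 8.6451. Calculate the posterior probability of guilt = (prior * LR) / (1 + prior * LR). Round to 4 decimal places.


Bayesian evidence evaluation:
Posterior odds = prior_odds * LR = 0.234218 * 8.6451 = 2.024838
Posterior probability = posterior_odds / (1 + posterior_odds)
= 2.024838 / (1 + 2.024838)
= 2.024838 / 3.024838
= 0.6694

0.6694


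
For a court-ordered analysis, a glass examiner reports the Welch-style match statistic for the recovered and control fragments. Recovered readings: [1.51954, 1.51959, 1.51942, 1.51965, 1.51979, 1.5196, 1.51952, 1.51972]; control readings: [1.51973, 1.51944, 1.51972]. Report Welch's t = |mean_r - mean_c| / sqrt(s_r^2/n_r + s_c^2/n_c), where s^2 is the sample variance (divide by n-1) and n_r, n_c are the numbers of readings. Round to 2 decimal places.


Welch's t-criterion for glass RI comparison:
Recovered mean = sum / n_r = 12.15683 / 8 = 1.5196037
Control mean = sum / n_c = 4.55889 / 3 = 1.51963
Recovered sample variance s_r^2 = 1.36268e-08
Control sample variance s_c^2 = 2.71e-08
Welch SE (unpooled) = sqrt(s_r^2/n_r + s_c^2/n_c) = sqrt(1.70335e-09 + 9.03333e-09) = sqrt(1.07367e-08) = 0.000103618
|mean_r - mean_c| = 2.625e-05
t = 2.625e-05 / 0.000103618 = 0.25

0.25


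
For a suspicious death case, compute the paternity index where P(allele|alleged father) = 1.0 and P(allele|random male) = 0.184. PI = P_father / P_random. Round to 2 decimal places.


Paternity Index calculation:
PI = P(allele|father) / P(allele|random)
PI = 1.0 / 0.184
PI = 5.43

5.43


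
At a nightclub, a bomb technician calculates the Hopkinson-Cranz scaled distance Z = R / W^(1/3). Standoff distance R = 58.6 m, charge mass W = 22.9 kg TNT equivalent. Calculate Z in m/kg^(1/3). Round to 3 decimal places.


Scaled distance calculation:
W^(1/3) = 22.9^(1/3) = 2.839739
Z = R / W^(1/3) = 58.6 / 2.839739
Z = 20.636 m/kg^(1/3)

20.636


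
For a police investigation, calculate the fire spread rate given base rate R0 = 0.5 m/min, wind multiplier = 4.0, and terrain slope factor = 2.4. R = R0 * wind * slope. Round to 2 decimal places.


Fire spread rate calculation:
R = R0 * wind_factor * slope_factor
= 0.5 * 4.0 * 2.4
= 2 * 2.4
= 4.80 m/min

4.80


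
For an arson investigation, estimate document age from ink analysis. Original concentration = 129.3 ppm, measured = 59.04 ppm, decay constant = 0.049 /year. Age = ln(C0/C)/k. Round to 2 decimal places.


Document age estimation:
C0/C = 129.3 / 59.04 = 2.190041
ln(C0/C) = 0.78392
t = 0.78392 / 0.049 = 16.00 years

16.00


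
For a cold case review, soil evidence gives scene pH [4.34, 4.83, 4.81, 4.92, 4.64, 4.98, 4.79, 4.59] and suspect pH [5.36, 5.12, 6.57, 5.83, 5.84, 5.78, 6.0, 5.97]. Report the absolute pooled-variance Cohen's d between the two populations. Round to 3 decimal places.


Pooled-variance Cohen's d for soil pH comparison:
Scene mean = 37.9 / 8 = 4.7375
Suspect mean = 46.47 / 8 = 5.80875
Scene sample variance s_s^2 = 0.042564
Suspect sample variance s_c^2 = 0.188584
Pooled variance = ((n_s-1)*s_s^2 + (n_c-1)*s_c^2) / (n_s + n_c - 2) = 0.115574
Pooled SD = sqrt(0.115574) = 0.339962
Mean difference = -1.07125
|d| = |-1.07125| / 0.339962 = 3.151

3.151


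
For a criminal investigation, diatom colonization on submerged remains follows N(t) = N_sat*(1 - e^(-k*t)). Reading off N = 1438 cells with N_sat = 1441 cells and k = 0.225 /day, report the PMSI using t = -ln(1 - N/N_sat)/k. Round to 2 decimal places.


PMSI from diatom colonization curve:
N / N_sat = 1438 / 1441 = 0.997918
1 - N/N_sat = 0.002082
ln(1 - N/N_sat) = -6.174426
t = -ln(1 - N/N_sat) / k = -(-6.174426) / 0.225 = 27.44 days

27.44


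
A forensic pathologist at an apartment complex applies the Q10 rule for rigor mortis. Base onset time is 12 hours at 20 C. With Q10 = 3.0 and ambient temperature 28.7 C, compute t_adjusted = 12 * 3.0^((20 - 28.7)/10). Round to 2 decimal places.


Rigor mortis time adjustment:
Exponent = (T_ref - T_actual) / 10 = (20 - 28.7) / 10 = -0.87
Q10 factor = 3.0^-0.87 = 0.38451
t_adjusted = 12 * 0.38451 = 4.61 hours

4.61


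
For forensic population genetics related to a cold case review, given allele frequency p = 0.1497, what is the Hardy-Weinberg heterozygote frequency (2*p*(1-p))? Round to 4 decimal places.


Hardy-Weinberg heterozygote frequency:
q = 1 - p = 1 - 0.1497 = 0.8503
2pq = 2 * 0.1497 * 0.8503 = 0.2546

0.2546


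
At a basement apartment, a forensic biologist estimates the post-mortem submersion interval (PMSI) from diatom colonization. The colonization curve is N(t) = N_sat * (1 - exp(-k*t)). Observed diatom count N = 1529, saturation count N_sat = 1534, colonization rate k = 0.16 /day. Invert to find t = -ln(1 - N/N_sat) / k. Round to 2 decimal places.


PMSI from diatom colonization curve:
N / N_sat = 1529 / 1534 = 0.996741
1 - N/N_sat = 0.003259
ln(1 - N/N_sat) = -5.726335
t = -ln(1 - N/N_sat) / k = -(-5.726335) / 0.16 = 35.79 days

35.79


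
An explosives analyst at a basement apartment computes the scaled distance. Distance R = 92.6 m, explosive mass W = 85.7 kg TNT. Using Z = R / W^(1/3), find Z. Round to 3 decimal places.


Scaled distance calculation:
W^(1/3) = 85.7^(1/3) = 4.408866
Z = R / W^(1/3) = 92.6 / 4.408866
Z = 21.003 m/kg^(1/3)

21.003


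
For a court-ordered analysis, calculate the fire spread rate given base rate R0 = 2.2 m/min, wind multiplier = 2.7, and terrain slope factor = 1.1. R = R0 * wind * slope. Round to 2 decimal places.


Fire spread rate calculation:
R = R0 * wind_factor * slope_factor
= 2.2 * 2.7 * 1.1
= 5.94 * 1.1
= 6.53 m/min

6.53


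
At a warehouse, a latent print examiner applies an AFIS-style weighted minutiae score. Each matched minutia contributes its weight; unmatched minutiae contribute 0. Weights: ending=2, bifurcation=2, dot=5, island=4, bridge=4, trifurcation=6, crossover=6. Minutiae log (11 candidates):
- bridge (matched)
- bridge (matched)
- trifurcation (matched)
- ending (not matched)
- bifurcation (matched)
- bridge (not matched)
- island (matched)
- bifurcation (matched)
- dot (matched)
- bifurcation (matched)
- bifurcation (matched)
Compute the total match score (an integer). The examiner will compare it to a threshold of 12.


Weighted minutiae match score:
  bridge: matched, +4 (running total 4)
  bridge: matched, +4 (running total 8)
  trifurcation: matched, +6 (running total 14)
  ending: not matched, +0
  bifurcation: matched, +2 (running total 16)
  bridge: not matched, +0
  island: matched, +4 (running total 20)
  bifurcation: matched, +2 (running total 22)
  dot: matched, +5 (running total 27)
  bifurcation: matched, +2 (running total 29)
  bifurcation: matched, +2 (running total 31)
Total score = 31
Threshold = 12; verdict = identification

31


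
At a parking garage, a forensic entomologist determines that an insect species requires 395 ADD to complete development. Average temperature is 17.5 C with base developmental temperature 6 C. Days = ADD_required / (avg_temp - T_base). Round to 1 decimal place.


Insect development time:
Effective temperature = avg_temp - T_base = 17.5 - 6 = 11.5 C
Days = ADD / effective_temp = 395 / 11.5 = 34.3 days

34.3


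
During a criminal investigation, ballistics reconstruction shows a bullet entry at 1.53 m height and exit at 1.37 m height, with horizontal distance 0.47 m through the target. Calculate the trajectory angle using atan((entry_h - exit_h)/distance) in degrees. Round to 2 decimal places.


Bullet trajectory angle:
Height difference = 1.53 - 1.37 = 0.16 m
angle = atan(0.16 / 0.47)
angle = atan(0.340426)
angle = 18.80 degrees

18.80


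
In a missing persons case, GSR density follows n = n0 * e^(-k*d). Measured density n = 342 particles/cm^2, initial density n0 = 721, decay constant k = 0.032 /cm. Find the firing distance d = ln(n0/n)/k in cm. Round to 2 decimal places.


GSR distance calculation:
n0/n = 721 / 342 = 2.108187
ln(n0/n) = 0.745828
d = 0.745828 / 0.032 = 23.31 cm

23.31


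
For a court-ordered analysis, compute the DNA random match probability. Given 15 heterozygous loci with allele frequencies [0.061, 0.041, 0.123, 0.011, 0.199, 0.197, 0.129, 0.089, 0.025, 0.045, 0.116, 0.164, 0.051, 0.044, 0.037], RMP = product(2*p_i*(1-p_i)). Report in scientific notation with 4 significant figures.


Computing RMP for 15 loci:
Locus 1: 2 * 0.061 * 0.939 = 0.114558
Locus 2: 2 * 0.041 * 0.959 = 0.078638
Locus 3: 2 * 0.123 * 0.877 = 0.215742
Locus 4: 2 * 0.011 * 0.989 = 0.021758
Locus 5: 2 * 0.199 * 0.801 = 0.318798
Locus 6: 2 * 0.197 * 0.803 = 0.316382
Locus 7: 2 * 0.129 * 0.871 = 0.224718
Locus 8: 2 * 0.089 * 0.911 = 0.162158
Locus 9: 2 * 0.025 * 0.975 = 0.04875
Locus 10: 2 * 0.045 * 0.955 = 0.08595
Locus 11: 2 * 0.116 * 0.884 = 0.205088
Locus 12: 2 * 0.164 * 0.836 = 0.274208
Locus 13: 2 * 0.051 * 0.949 = 0.096798
Locus 14: 2 * 0.044 * 0.956 = 0.084128
Locus 15: 2 * 0.037 * 0.963 = 0.071262
RMP = 2.125e-14

2.125e-14


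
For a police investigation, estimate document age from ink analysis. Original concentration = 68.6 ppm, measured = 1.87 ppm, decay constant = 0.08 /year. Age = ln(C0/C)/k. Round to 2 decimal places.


Document age estimation:
C0/C = 68.6 / 1.87 = 36.684492
ln(C0/C) = 3.602354
t = 3.602354 / 0.08 = 45.03 years

45.03


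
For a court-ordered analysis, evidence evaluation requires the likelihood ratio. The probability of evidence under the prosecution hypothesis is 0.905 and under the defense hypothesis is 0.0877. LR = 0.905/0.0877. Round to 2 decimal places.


Likelihood ratio calculation:
LR = P(E|Hp) / P(E|Hd)
LR = 0.905 / 0.0877
LR = 10.32

10.32


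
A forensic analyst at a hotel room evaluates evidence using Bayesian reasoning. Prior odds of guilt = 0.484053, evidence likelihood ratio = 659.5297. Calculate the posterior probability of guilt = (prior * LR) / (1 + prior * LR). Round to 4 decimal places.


Bayesian evidence evaluation:
Posterior odds = prior_odds * LR = 0.484053 * 659.5297 = 319.2473
Posterior probability = posterior_odds / (1 + posterior_odds)
= 319.2473 / (1 + 319.2473)
= 319.2473 / 320.2473
= 0.9969

0.9969


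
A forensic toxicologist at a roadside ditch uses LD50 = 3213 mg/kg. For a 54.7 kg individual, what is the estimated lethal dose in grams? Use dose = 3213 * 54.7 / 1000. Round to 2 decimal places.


Lethal dose calculation:
Lethal dose = LD50 * body_weight / 1000
= 3213 * 54.7 / 1000
= 175751.1 / 1000
= 175.75 g

175.75


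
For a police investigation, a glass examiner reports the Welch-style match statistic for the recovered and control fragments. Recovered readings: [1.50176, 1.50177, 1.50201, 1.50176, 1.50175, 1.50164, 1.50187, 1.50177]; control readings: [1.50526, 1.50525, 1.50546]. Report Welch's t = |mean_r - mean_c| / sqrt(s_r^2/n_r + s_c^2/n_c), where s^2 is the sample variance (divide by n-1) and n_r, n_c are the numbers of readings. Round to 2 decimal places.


Welch's t-criterion for glass RI comparison:
Recovered mean = sum / n_r = 12.01433 / 8 = 1.5017913
Control mean = sum / n_c = 4.51597 / 3 = 1.5053233
Recovered sample variance s_r^2 = 1.16411e-08
Control sample variance s_c^2 = 1.40333e-08
Welch SE (unpooled) = sqrt(s_r^2/n_r + s_c^2/n_c) = sqrt(1.45513e-09 + 4.67778e-09) = sqrt(6.13291e-09) = 7.83129e-05
|mean_r - mean_c| = 0.00353208
t = 0.00353208 / 7.83129e-05 = 45.10

45.10


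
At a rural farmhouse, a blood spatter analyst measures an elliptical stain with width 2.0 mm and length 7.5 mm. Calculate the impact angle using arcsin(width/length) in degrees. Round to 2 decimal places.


Blood spatter impact angle calculation:
width / length = 2.0 / 7.5 = 0.266667
angle = arcsin(0.266667)
angle = 15.47 degrees

15.47


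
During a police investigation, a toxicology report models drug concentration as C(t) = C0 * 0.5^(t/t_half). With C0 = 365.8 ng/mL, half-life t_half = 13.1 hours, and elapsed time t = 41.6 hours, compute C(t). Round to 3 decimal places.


Drug concentration decay:
Number of half-lives = t / t_half = 41.6 / 13.1 = 3.175573
Decay factor = 0.5^3.175573 = 0.11067697
C(t) = 365.8 * 0.11067697 = 40.486 ng/mL

40.486


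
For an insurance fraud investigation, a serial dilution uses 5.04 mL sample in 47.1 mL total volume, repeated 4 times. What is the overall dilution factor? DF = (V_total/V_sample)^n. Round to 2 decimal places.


Dilution factor calculation:
Single dilution = V_total / V_sample = 47.1 / 5.04 ≈ 9.345238
Number of dilutions = 4
Total DF = (47.1 / 5.04)^4 (full precision, rounded at the end) = 7627.14

7627.14


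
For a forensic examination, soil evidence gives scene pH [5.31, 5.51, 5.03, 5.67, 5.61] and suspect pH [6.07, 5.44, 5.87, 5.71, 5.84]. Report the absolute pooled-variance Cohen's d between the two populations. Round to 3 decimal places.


Pooled-variance Cohen's d for soil pH comparison:
Scene mean = 27.13 / 5 = 5.426
Suspect mean = 28.93 / 5 = 5.786
Scene sample variance s_s^2 = 0.06768
Suspect sample variance s_c^2 = 0.05403
Pooled variance = ((n_s-1)*s_s^2 + (n_c-1)*s_c^2) / (n_s + n_c - 2) = 0.060855
Pooled SD = sqrt(0.060855) = 0.246688
Mean difference = -0.36
|d| = |-0.36| / 0.246688 = 1.459

1.459


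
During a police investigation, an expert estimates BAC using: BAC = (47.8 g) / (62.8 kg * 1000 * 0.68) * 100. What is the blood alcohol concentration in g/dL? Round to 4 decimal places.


Applying the Widmark formula:
BAC = (dose_g / (body_wt * 1000 * r)) * 100
Denominator = 62.8 * 1000 * 0.68 = 42704
BAC = (47.8 / 42704) * 100
BAC = 0.1119 g/dL

0.1119


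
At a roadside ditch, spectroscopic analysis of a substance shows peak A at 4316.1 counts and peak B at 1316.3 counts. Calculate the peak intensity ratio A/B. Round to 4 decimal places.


Spectral peak ratio:
Peak A = 4316.1 counts
Peak B = 1316.3 counts
Ratio = 4316.1 / 1316.3 = 3.2790

3.2790


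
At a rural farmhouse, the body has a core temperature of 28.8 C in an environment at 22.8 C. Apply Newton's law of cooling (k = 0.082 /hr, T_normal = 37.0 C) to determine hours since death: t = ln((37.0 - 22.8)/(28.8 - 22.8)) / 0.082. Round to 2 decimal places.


Using Newton's law of cooling:
t = ln((T_normal - T_ambient) / (T_body - T_ambient)) / k
T_normal - T_ambient = 14.2
T_body - T_ambient = 6.0
Ratio = 2.366667
ln(ratio) = 0.861483
t = 0.861483 / 0.082 = 10.51 hours

10.51


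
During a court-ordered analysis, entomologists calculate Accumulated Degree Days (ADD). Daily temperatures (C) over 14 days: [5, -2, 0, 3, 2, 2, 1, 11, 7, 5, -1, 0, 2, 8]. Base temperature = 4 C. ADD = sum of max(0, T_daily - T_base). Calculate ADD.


Computing ADD day by day:
Day 1: max(0, 5 - 4) = 1
Day 2: max(0, -2 - 4) = 0
Day 3: max(0, 0 - 4) = 0
Day 4: max(0, 3 - 4) = 0
Day 5: max(0, 2 - 4) = 0
Day 6: max(0, 2 - 4) = 0
Day 7: max(0, 1 - 4) = 0
Day 8: max(0, 11 - 4) = 7
Day 9: max(0, 7 - 4) = 3
Day 10: max(0, 5 - 4) = 1
Day 11: max(0, -1 - 4) = 0
Day 12: max(0, 0 - 4) = 0
Day 13: max(0, 2 - 4) = 0
Day 14: max(0, 8 - 4) = 4
Total ADD = 16

16


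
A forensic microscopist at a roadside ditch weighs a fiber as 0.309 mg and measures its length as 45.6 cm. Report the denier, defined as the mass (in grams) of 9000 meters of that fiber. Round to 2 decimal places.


Denier calculation:
Mass in grams = 0.309 mg / 1000 = 0.000309 g
Length in meters = 45.6 cm / 100 = 0.456 m
Linear density = mass / length = 0.000309 / 0.456 = 0.00067763 g/m
Denier = (g/m) * 9000 = 0.00067763 * 9000 = 6.10

6.10


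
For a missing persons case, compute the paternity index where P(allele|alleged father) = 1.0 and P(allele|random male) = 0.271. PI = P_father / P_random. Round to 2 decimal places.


Paternity Index calculation:
PI = P(allele|father) / P(allele|random)
PI = 1.0 / 0.271
PI = 3.69

3.69


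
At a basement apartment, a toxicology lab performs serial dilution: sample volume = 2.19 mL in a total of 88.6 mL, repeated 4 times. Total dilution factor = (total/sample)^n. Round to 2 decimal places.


Dilution factor calculation:
Single dilution = V_total / V_sample = 88.6 / 2.19 ≈ 40.456621
Number of dilutions = 4
Total DF = (88.6 / 2.19)^4 (full precision, rounded at the end) = 2678911.88

2678911.88


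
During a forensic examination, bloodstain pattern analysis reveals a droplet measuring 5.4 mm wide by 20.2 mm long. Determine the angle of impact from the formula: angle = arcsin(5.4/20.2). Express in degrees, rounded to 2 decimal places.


Blood spatter impact angle calculation:
width / length = 5.4 / 20.2 = 0.267327
angle = arcsin(0.267327)
angle = 15.51 degrees

15.51


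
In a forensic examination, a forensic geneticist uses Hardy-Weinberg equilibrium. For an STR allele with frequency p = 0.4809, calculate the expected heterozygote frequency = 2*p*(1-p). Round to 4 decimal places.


Hardy-Weinberg heterozygote frequency:
q = 1 - p = 1 - 0.4809 = 0.5191
2pq = 2 * 0.4809 * 0.5191 = 0.4993

0.4993


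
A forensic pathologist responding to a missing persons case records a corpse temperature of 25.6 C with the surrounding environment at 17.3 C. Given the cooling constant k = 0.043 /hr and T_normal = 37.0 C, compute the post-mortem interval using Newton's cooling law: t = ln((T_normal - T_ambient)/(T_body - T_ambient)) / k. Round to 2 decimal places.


Using Newton's law of cooling:
t = ln((T_normal - T_ambient) / (T_body - T_ambient)) / k
T_normal - T_ambient = 19.7
T_body - T_ambient = 8.3
Ratio = 2.373494
ln(ratio) = 0.864363
t = 0.864363 / 0.043 = 20.10 hours

20.10


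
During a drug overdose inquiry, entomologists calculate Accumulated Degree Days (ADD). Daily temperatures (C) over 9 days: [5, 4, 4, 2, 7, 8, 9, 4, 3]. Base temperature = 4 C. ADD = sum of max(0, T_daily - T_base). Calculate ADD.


Computing ADD day by day:
Day 1: max(0, 5 - 4) = 1
Day 2: max(0, 4 - 4) = 0
Day 3: max(0, 4 - 4) = 0
Day 4: max(0, 2 - 4) = 0
Day 5: max(0, 7 - 4) = 3
Day 6: max(0, 8 - 4) = 4
Day 7: max(0, 9 - 4) = 5
Day 8: max(0, 4 - 4) = 0
Day 9: max(0, 3 - 4) = 0
Total ADD = 13

13


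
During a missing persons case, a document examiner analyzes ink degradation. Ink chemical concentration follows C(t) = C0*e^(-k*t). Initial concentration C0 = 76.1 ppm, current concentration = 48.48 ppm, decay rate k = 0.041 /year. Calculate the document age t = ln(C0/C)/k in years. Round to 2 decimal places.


Document age estimation:
C0/C = 76.1 / 48.48 = 1.569719
ln(C0/C) = 0.450897
t = 0.450897 / 0.041 = 11.00 years

11.00


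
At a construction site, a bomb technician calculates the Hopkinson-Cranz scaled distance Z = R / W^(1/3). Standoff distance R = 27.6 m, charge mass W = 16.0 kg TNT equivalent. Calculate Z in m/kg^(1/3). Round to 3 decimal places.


Scaled distance calculation:
W^(1/3) = 16.0^(1/3) = 2.519842
Z = R / W^(1/3) = 27.6 / 2.519842
Z = 10.953 m/kg^(1/3)

10.953


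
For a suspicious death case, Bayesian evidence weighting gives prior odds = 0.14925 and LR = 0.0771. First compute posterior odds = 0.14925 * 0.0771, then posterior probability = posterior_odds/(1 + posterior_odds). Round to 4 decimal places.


Bayesian evidence evaluation:
Posterior odds = prior_odds * LR = 0.14925 * 0.0771 = 0.01150717
Posterior probability = posterior_odds / (1 + posterior_odds)
= 0.01150717 / (1 + 0.01150717)
= 0.01150717 / 1.01150717
= 0.0114

0.0114


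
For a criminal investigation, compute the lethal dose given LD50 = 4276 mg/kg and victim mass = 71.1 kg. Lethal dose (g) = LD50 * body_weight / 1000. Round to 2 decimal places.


Lethal dose calculation:
Lethal dose = LD50 * body_weight / 1000
= 4276 * 71.1 / 1000
= 304023.6 / 1000
= 304.02 g

304.02


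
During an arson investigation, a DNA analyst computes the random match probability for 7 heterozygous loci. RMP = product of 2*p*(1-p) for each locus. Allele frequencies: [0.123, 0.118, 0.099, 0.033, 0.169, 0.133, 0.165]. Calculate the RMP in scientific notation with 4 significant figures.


Computing RMP for 7 loci:
Locus 1: 2 * 0.123 * 0.877 = 0.215742
Locus 2: 2 * 0.118 * 0.882 = 0.208152
Locus 3: 2 * 0.099 * 0.901 = 0.178398
Locus 4: 2 * 0.033 * 0.967 = 0.063822
Locus 5: 2 * 0.169 * 0.831 = 0.280878
Locus 6: 2 * 0.133 * 0.867 = 0.230622
Locus 7: 2 * 0.165 * 0.835 = 0.27555
RMP = 9.126e-06

9.126e-06


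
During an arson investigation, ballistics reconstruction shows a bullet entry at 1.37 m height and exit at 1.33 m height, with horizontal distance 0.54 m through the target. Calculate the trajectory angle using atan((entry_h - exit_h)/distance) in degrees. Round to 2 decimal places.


Bullet trajectory angle:
Height difference = 1.37 - 1.33 = 0.04 m
angle = atan(0.04 / 0.54)
angle = atan(0.074074)
angle = 4.24 degrees

4.24


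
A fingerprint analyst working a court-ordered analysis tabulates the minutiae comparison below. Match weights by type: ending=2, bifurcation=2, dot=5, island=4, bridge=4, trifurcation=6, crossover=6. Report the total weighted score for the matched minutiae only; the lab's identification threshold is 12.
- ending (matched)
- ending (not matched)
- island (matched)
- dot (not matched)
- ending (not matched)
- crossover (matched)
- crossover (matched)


Weighted minutiae match score:
  ending: matched, +2 (running total 2)
  ending: not matched, +0
  island: matched, +4 (running total 6)
  dot: not matched, +0
  ending: not matched, +0
  crossover: matched, +6 (running total 12)
  crossover: matched, +6 (running total 18)
Total score = 18
Threshold = 12; verdict = identification

18


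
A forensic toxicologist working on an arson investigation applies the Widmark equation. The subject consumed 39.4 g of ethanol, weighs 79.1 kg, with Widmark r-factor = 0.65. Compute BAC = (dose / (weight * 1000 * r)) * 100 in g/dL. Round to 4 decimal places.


Applying the Widmark formula:
BAC = (dose_g / (body_wt * 1000 * r)) * 100
Denominator = 79.1 * 1000 * 0.65 = 51415
BAC = (39.4 / 51415) * 100
BAC = 0.0766 g/dL

0.0766


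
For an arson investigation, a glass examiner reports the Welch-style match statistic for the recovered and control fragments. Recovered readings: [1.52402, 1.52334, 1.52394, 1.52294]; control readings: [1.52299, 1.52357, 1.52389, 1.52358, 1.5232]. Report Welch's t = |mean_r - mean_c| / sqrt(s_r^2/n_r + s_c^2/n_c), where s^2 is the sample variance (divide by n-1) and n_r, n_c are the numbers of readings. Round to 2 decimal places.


Welch's t-criterion for glass RI comparison:
Recovered mean = sum / n_r = 6.09424 / 4 = 1.52356
Control mean = sum / n_c = 7.61723 / 5 = 1.523446
Recovered sample variance s_r^2 = 2.62933e-07
Control sample variance s_c^2 = 1.2473e-07
Welch SE (unpooled) = sqrt(s_r^2/n_r + s_c^2/n_c) = sqrt(6.57333e-08 + 2.4946e-08) = sqrt(9.06793e-08) = 0.00030113
|mean_r - mean_c| = 0.000114
t = 0.000114 / 0.00030113 = 0.38

0.38


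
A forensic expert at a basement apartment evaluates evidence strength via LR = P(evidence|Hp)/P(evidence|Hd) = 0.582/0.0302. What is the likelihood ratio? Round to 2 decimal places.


Likelihood ratio calculation:
LR = P(E|Hp) / P(E|Hd)
LR = 0.582 / 0.0302
LR = 19.27

19.27


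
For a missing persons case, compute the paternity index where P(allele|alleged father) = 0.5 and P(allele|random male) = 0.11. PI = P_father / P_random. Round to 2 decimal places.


Paternity Index calculation:
PI = P(allele|father) / P(allele|random)
PI = 0.5 / 0.11
PI = 4.55

4.55


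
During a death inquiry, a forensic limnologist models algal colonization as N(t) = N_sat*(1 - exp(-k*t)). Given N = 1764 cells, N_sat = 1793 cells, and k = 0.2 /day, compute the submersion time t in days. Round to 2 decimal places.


PMSI from diatom colonization curve:
N / N_sat = 1764 / 1793 = 0.983826
1 - N/N_sat = 0.016174
ln(1 - N/N_sat) = -4.12435
t = -ln(1 - N/N_sat) / k = -(-4.12435) / 0.2 = 20.62 days

20.62


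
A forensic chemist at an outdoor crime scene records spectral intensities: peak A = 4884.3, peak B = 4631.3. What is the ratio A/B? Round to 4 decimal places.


Spectral peak ratio:
Peak A = 4884.3 counts
Peak B = 4631.3 counts
Ratio = 4884.3 / 4631.3 = 1.0546

1.0546


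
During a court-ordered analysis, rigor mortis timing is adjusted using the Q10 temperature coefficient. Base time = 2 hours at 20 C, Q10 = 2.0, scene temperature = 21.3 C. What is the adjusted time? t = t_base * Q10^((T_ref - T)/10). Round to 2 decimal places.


Rigor mortis time adjustment:
Exponent = (T_ref - T_actual) / 10 = (20 - 21.3) / 10 = -0.13
Q10 factor = 2.0^-0.13 = 0.91383
t_adjusted = 2 * 0.91383 = 1.83 hours

1.83


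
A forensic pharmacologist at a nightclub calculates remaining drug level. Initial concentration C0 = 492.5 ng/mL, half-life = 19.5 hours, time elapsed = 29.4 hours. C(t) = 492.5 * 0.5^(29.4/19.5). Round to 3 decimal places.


Drug concentration decay:
Number of half-lives = t / t_half = 29.4 / 19.5 = 1.507692
Decay factor = 0.5^1.507692 = 0.35167337
C(t) = 492.5 * 0.35167337 = 173.199 ng/mL

173.199


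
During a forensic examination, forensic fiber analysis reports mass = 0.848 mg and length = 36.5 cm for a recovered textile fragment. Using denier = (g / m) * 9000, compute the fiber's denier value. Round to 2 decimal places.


Denier calculation:
Mass in grams = 0.848 mg / 1000 = 0.000848 g
Length in meters = 36.5 cm / 100 = 0.365 m
Linear density = mass / length = 0.000848 / 0.365 = 0.00232329 g/m
Denier = (g/m) * 9000 = 0.00232329 * 9000 = 20.91

20.91


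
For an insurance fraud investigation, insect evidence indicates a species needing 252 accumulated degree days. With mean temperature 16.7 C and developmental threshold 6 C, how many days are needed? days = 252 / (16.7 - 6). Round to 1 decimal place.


Insect development time:
Effective temperature = avg_temp - T_base = 16.7 - 6 = 10.7 C
Days = ADD / effective_temp = 252 / 10.7 = 23.6 days

23.6


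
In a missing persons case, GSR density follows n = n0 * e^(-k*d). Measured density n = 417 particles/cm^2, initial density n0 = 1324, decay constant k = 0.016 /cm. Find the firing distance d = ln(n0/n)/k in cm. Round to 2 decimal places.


GSR distance calculation:
n0/n = 1324 / 417 = 3.17506
ln(n0/n) = 1.155327
d = 1.155327 / 0.016 = 72.21 cm

72.21


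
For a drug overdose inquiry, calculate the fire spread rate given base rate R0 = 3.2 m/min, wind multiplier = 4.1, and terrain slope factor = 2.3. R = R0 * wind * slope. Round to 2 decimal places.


Fire spread rate calculation:
R = R0 * wind_factor * slope_factor
= 3.2 * 4.1 * 2.3
= 13.12 * 2.3
= 30.18 m/min

30.18


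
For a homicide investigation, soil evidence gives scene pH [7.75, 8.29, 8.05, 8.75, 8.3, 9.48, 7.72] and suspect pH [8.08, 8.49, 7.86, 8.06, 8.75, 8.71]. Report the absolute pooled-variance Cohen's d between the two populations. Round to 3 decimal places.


Pooled-variance Cohen's d for soil pH comparison:
Scene mean = 58.34 / 7 = 8.334286
Suspect mean = 49.95 / 6 = 8.325
Scene sample variance s_s^2 = 0.381362
Suspect sample variance s_c^2 = 0.14051
Pooled variance = ((n_s-1)*s_s^2 + (n_c-1)*s_c^2) / (n_s + n_c - 2) = 0.271884
Pooled SD = sqrt(0.271884) = 0.521425
Mean difference = 0.009286
|d| = |0.009286| / 0.521425 = 0.018

0.018


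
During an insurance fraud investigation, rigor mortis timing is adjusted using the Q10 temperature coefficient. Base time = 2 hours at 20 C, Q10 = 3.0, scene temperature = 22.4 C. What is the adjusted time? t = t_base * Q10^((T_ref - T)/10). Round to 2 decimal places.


Rigor mortis time adjustment:
Exponent = (T_ref - T_actual) / 10 = (20 - 22.4) / 10 = -0.24
Q10 factor = 3.0^-0.24 = 0.76823
t_adjusted = 2 * 0.76823 = 1.54 hours

1.54


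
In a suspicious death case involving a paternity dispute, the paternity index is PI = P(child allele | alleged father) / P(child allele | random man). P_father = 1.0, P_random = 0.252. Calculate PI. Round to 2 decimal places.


Paternity Index calculation:
PI = P(allele|father) / P(allele|random)
PI = 1.0 / 0.252
PI = 3.97

3.97


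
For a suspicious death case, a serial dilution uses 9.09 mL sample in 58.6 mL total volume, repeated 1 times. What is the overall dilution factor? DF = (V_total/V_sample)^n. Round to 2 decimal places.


Dilution factor calculation:
Single dilution = V_total / V_sample = 58.6 / 9.09 ≈ 6.446645
Number of dilutions = 1
Total DF = (58.6 / 9.09)^1 (full precision, rounded at the end) = 6.45

6.45


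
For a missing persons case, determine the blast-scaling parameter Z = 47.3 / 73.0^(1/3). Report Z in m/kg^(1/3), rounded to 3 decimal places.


Scaled distance calculation:
W^(1/3) = 73.0^(1/3) = 4.179339
Z = R / W^(1/3) = 47.3 / 4.179339
Z = 11.318 m/kg^(1/3)

11.318


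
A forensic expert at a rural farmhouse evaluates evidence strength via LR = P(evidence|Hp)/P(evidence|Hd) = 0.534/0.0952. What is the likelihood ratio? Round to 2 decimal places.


Likelihood ratio calculation:
LR = P(E|Hp) / P(E|Hd)
LR = 0.534 / 0.0952
LR = 5.61

5.61


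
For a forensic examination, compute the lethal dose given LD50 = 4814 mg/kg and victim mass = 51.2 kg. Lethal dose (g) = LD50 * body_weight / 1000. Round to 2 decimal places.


Lethal dose calculation:
Lethal dose = LD50 * body_weight / 1000
= 4814 * 51.2 / 1000
= 246476.8 / 1000
= 246.48 g

246.48


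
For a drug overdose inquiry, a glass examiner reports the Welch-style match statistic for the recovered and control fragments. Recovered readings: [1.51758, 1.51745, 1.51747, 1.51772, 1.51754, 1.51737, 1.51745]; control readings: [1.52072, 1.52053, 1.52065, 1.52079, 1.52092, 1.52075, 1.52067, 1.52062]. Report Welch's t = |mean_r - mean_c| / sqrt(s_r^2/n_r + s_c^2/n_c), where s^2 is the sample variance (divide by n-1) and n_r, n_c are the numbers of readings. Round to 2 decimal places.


Welch's t-criterion for glass RI comparison:
Recovered mean = sum / n_r = 10.62258 / 7 = 1.5175114
Control mean = sum / n_c = 12.16565 / 8 = 1.5207062
Recovered sample variance s_r^2 = 1.30476e-08
Control sample variance s_c^2 = 1.39696e-08
Welch SE (unpooled) = sqrt(s_r^2/n_r + s_c^2/n_c) = sqrt(1.86395e-09 + 1.74621e-09) = sqrt(3.61016e-09) = 6.00846e-05
|mean_r - mean_c| = 0.00319482
t = 0.00319482 / 6.00846e-05 = 53.17

53.17


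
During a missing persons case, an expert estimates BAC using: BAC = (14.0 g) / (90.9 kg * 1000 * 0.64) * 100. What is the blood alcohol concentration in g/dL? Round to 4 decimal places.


Applying the Widmark formula:
BAC = (dose_g / (body_wt * 1000 * r)) * 100
Denominator = 90.9 * 1000 * 0.64 = 58176
BAC = (14.0 / 58176) * 100
BAC = 0.0241 g/dL

0.0241


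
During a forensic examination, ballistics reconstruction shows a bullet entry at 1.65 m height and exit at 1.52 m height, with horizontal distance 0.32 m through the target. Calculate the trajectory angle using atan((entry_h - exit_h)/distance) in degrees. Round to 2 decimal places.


Bullet trajectory angle:
Height difference = 1.65 - 1.52 = 0.13 m
angle = atan(0.13 / 0.32)
angle = atan(0.40625)
angle = 22.11 degrees

22.11


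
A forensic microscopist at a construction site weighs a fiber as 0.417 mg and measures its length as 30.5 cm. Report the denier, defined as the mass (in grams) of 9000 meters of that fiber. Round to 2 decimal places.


Denier calculation:
Mass in grams = 0.417 mg / 1000 = 0.000417 g
Length in meters = 30.5 cm / 100 = 0.305 m
Linear density = mass / length = 0.000417 / 0.305 = 0.00136721 g/m
Denier = (g/m) * 9000 = 0.00136721 * 9000 = 12.30

12.30


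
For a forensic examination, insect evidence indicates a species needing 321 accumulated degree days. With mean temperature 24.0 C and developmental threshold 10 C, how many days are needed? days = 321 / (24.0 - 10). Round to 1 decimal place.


Insect development time:
Effective temperature = avg_temp - T_base = 24.0 - 10 = 14.0 C
Days = ADD / effective_temp = 321 / 14.0 = 22.9 days

22.9


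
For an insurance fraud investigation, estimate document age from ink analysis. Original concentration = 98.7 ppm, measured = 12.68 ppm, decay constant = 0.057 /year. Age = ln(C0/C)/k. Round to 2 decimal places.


Document age estimation:
C0/C = 98.7 / 12.68 = 7.783912
ln(C0/C) = 2.052059
t = 2.052059 / 0.057 = 36.00 years

36.00


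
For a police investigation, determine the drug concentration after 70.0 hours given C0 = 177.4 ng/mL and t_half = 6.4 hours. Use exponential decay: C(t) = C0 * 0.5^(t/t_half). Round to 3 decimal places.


Drug concentration decay:
Number of half-lives = t / t_half = 70.0 / 6.4 = 10.9375
Decay factor = 0.5^10.9375 = 0.0005099
C(t) = 177.4 * 0.0005099 = 0.090 ng/mL

0.090


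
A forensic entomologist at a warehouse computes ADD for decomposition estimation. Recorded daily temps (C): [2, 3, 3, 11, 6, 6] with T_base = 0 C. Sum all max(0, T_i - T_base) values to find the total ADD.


Computing ADD day by day:
Day 1: max(0, 2 - 0) = 2
Day 2: max(0, 3 - 0) = 3
Day 3: max(0, 3 - 0) = 3
Day 4: max(0, 11 - 0) = 11
Day 5: max(0, 6 - 0) = 6
Day 6: max(0, 6 - 0) = 6
Total ADD = 31

31


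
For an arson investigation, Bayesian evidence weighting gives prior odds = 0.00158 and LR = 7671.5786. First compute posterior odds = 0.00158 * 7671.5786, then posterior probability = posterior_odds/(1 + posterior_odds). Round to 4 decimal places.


Bayesian evidence evaluation:
Posterior odds = prior_odds * LR = 0.00158 * 7671.5786 = 12.12109
Posterior probability = posterior_odds / (1 + posterior_odds)
= 12.12109 / (1 + 12.12109)
= 12.12109 / 13.12109
= 0.9238

0.9238


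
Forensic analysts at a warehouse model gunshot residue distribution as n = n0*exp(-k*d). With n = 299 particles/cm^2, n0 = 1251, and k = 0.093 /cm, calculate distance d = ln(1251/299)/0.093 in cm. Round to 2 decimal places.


GSR distance calculation:
n0/n = 1251 / 299 = 4.183946
ln(n0/n) = 1.431255
d = 1.431255 / 0.093 = 15.39 cm

15.39


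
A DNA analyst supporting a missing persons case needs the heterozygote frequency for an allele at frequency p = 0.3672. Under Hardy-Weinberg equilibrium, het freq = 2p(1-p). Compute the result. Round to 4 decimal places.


Hardy-Weinberg heterozygote frequency:
q = 1 - p = 1 - 0.3672 = 0.6328
2pq = 2 * 0.3672 * 0.6328 = 0.4647

0.4647


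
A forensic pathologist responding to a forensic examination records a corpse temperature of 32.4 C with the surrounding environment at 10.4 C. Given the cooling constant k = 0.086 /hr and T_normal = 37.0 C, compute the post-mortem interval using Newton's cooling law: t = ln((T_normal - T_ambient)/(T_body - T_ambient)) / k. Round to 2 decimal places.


Using Newton's law of cooling:
t = ln((T_normal - T_ambient) / (T_body - T_ambient)) / k
T_normal - T_ambient = 26.6
T_body - T_ambient = 22.0
Ratio = 1.209091
ln(ratio) = 0.189869
t = 0.189869 / 0.086 = 2.21 hours

2.21


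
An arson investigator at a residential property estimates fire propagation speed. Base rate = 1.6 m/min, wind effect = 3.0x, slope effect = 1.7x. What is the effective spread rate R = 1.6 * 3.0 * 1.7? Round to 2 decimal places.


Fire spread rate calculation:
R = R0 * wind_factor * slope_factor
= 1.6 * 3.0 * 1.7
= 4.8 * 1.7
= 8.16 m/min

8.16
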